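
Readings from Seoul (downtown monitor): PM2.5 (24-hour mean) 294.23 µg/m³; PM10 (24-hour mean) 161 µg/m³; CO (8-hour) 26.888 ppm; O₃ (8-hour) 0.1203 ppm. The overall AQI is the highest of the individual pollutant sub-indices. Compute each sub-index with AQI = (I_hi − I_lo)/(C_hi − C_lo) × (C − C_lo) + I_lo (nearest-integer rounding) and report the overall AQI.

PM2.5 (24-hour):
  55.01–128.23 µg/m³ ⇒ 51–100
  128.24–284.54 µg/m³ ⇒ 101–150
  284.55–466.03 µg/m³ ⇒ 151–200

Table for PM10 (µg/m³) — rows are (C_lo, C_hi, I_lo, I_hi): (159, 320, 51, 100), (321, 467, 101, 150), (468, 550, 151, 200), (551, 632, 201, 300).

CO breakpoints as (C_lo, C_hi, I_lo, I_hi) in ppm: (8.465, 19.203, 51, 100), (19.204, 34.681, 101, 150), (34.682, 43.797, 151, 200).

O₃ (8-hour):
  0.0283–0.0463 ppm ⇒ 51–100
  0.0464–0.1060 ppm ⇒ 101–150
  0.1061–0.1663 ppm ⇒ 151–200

163

PM2.5: 294.23 ∈ [284.55, 466.03] ↔ index [151, 200].
151 + (294.23−284.55)·(200−151)/(466.03−284.55) = 151 + 9.68·49/181.48 ≈ 153.61, so AQI = 154.
PM10: 161 ∈ [159, 320] ↔ index [51, 100].
51 + (161−159)·(100−51)/(320−159) = 51 + 2·49/161 ≈ 51.61, so AQI = 52.
CO: 26.888 lies in 19.204–34.681, so I_lo=101, I_hi=150, C_lo=19.204, C_hi=34.681.
(150−101)/(34.681−19.204) × (26.888−19.204) + 101 = 49/15.477 × 7.684 + 101 ≈ 125.33 → 125.
O₃: 0.1203 lies in 0.1061–0.1663, so I_lo=151, I_hi=200, C_lo=0.1061, C_hi=0.1663.
(200−151)/(0.1663−0.1061) × (0.1203−0.1061) + 151 = 49/0.0602 × 0.0142 + 151 ≈ 162.56 → 163.
Sub-indices: PM2.5→154, PM10→52, CO→125, O₃→163. Overall AQI = max = 163; dominant pollutant is O₃.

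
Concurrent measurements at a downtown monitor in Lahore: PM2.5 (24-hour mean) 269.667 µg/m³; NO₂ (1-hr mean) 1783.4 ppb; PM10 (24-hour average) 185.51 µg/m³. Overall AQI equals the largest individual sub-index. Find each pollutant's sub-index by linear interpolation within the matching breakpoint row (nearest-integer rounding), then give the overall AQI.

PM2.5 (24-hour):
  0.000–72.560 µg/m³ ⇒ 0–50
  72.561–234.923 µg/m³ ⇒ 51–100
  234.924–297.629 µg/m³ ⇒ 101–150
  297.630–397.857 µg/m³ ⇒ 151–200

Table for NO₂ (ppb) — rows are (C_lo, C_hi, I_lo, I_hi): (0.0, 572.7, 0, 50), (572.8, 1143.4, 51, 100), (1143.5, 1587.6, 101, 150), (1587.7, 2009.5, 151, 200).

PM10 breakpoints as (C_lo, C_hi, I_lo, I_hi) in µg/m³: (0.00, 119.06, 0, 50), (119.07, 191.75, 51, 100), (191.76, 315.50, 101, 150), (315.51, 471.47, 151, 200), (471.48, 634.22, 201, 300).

174

PM2.5: 269.667 lies in 234.924–297.629, so I_lo=101, I_hi=150, C_lo=234.924, C_hi=297.629.
(150−101)/(297.629−234.924) × (269.667−234.924) + 101 = 49/62.705 × 34.743 + 101 ≈ 128.15 → 128.
NO₂ 1783.4: bracket 1587.7–2009.5 → index 151–200; slope 49/421.8, offset 195.7.
AQI = 151 + 49/421.8·195.7 ≈ 173.73 ⇒ 174.
PM10: 185.51 lies in 119.07–191.75, so I_lo=51, I_hi=100, C_lo=119.07, C_hi=191.75.
(100−51)/(191.75−119.07) × (185.51−119.07) + 51 = 49/72.68 × 66.44 + 51 ≈ 95.79 → 96.
Sub-indices: PM2.5→128, NO₂→174, PM10→96. Overall AQI = max = 174; dominant pollutant is NO₂.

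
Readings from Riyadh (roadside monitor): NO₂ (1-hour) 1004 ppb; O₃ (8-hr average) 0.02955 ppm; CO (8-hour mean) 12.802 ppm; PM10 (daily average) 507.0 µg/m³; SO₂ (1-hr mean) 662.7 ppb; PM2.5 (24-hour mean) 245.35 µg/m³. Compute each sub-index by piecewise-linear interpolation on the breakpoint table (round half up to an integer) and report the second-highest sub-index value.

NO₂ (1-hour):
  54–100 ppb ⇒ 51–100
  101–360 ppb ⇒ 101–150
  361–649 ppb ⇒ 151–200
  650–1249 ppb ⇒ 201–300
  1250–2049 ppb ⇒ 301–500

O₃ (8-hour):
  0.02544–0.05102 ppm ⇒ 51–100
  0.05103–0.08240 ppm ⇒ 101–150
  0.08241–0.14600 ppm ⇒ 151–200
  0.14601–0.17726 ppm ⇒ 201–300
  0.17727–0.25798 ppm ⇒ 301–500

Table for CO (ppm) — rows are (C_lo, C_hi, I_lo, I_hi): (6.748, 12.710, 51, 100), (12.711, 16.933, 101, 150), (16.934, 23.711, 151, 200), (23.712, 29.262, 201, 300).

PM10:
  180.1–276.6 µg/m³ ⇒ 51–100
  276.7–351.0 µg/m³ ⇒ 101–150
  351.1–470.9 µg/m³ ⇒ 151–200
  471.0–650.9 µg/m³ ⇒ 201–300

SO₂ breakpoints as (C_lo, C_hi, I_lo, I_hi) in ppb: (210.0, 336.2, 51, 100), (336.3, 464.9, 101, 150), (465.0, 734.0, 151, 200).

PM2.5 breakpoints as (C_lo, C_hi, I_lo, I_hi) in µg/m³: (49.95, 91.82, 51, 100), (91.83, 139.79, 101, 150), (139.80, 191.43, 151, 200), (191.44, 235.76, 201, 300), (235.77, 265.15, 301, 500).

NO₂: 1004 lies in 650–1249, so I_lo=201, I_hi=300, C_lo=650, C_hi=1249.
(300−201)/(1249−650) × (1004−650) + 201 = 99/599 × 354 + 201 ≈ 259.51 → 260.
O₃: 0.02955 ∈ [0.02544, 0.05102] ↔ index [51, 100].
51 + (0.02955−0.02544)·(100−51)/(0.05102−0.02544) = 51 + 0.00411·49/0.02558 ≈ 58.87, so AQI = 59.
CO: 12.802 ∈ [12.711, 16.933] ↔ index [101, 150].
101 + (12.802−12.711)·(150−101)/(16.933−12.711) = 101 + 0.091·49/4.222 ≈ 102.06, so AQI = 102.
PM10: 507.0 lies in 471.0–650.9, so I_lo=201, I_hi=300, C_lo=471.0, C_hi=650.9.
(300−201)/(650.9−471.0) × (507.0−471.0) + 201 = 99/179.9 × 36.0 + 201 ≈ 220.81 → 221.
SO₂ 662.7: bracket 465.0–734.0 → index 151–200; slope 49/269.0, offset 197.7.
AQI = 151 + 49/269.0·197.7 ≈ 187.01 ⇒ 187.
PM2.5: row 235.77–265.15 (AQI 301–500). (500−301)·(245.35−235.77)/(265.15−235.77) + 301 = 199·9.58/29.38 + 301 ≈ 365.89 → 366.
Sub-indices: NO₂→260, O₃→59, CO→102, PM10→221, SO₂→187, PM2.5→366. Ranked high→low: 366, 260, 221, 187, 102, 59. Second-highest sub-index = 260.

260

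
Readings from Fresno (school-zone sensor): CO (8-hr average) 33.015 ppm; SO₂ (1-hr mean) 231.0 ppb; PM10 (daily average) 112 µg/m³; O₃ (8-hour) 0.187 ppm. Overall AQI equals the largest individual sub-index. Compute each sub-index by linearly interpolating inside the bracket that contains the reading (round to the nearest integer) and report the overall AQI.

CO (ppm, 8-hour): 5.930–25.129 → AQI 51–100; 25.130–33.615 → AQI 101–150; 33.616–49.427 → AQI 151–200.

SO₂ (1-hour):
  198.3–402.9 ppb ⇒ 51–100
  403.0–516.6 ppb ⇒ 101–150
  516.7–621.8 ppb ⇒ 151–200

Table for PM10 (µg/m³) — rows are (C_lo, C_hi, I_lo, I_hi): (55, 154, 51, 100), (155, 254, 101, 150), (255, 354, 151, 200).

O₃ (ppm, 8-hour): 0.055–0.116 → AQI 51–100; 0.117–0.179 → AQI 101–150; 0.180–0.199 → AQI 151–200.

CO: row 25.130–33.615 (AQI 101–150). (150−101)·(33.015−25.130)/(33.615−25.130) + 101 = 49·7.885/8.485 + 101 ≈ 146.54 → 147.
SO₂: 231.0 ∈ [198.3, 402.9] ↔ index [51, 100].
51 + (231.0−198.3)·(100−51)/(402.9−198.3) = 51 + 32.7·49/204.6 ≈ 58.83, so AQI = 59.
PM10 112: bracket 55–154 → index 51–100; slope 49/99, offset 57.
AQI = 51 + 49/99·57 ≈ 79.21 ⇒ 79.
O₃ 0.187: bracket 0.180–0.199 → index 151–200; slope 49/0.019, offset 0.007.
AQI = 151 + 49/0.019·0.007 ≈ 169.05 ⇒ 169.
Sub-indices: CO→147, SO₂→59, PM10→79, O₃→169. Overall AQI = max = 169; dominant pollutant is O₃.

169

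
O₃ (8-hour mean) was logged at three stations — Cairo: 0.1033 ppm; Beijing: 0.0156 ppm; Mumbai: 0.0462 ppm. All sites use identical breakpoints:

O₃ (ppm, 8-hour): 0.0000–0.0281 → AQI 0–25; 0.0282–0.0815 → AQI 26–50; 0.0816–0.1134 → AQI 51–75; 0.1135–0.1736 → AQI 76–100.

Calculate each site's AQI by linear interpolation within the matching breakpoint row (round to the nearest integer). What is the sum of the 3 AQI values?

Cairo: 0.1033 lies in 0.0816–0.1134, so I_lo=51, I_hi=75, C_lo=0.0816, C_hi=0.1134.
(75−51)/(0.1134−0.0816) × (0.1033−0.0816) + 51 = 24/0.0318 × 0.0217 + 51 ≈ 67.38 → 67.
Beijing: 0.0156 ∈ [0.0000, 0.0281] ↔ index [0, 25].
0 + (0.0156−0.0000)·(25−0)/(0.0281−0.0000) = 0 + 0.0156·25/0.0281 ≈ 13.88, so AQI = 14.
Mumbai: 0.0462 ∈ [0.0282, 0.0815] ↔ index [26, 50].
26 + (0.0462−0.0282)·(50−26)/(0.0815−0.0282) = 26 + 0.0180·24/0.0533 ≈ 34.11, so AQI = 34.
AQIs: Cairo=67, Beijing=14, Mumbai=34. Sum = 67 + 14 + 34 = 115.

115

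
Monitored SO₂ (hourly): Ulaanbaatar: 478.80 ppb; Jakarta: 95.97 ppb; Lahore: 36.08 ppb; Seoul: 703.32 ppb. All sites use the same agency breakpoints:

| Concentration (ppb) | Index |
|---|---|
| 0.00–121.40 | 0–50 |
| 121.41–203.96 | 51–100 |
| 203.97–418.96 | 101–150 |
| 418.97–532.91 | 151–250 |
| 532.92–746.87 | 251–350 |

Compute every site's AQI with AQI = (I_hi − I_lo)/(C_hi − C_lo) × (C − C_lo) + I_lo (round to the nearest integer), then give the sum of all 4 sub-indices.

Ulaanbaatar: 478.80 lies in 418.97–532.91, so I_lo=151, I_hi=250, C_lo=418.97, C_hi=532.91.
(250−151)/(532.91−418.97) × (478.80−418.97) + 151 = 99/113.94 × 59.83 + 151 ≈ 202.98 → 203.
Jakarta: 95.97 lies in 0.00–121.40, so I_lo=0, I_hi=50, C_lo=0.00, C_hi=121.40.
(50−0)/(121.40−0.00) × (95.97−0.00) + 0 = 50/121.40 × 95.97 + 0 ≈ 39.53 → 40.
Lahore: 36.08 ∈ [0.00, 121.40] ↔ index [0, 50].
0 + (36.08−0.00)·(50−0)/(121.40−0.00) = 0 + 36.08·50/121.40 ≈ 14.86, so AQI = 15.
Seoul: 703.32 ∈ [532.92, 746.87] ↔ index [251, 350].
251 + (703.32−532.92)·(350−251)/(746.87−532.92) = 251 + 170.40·99/213.95 ≈ 329.85, so AQI = 330.
AQIs: Ulaanbaatar=203, Jakarta=40, Lahore=15, Seoul=330. Sum = 203 + 40 + 15 + 330 = 588.

588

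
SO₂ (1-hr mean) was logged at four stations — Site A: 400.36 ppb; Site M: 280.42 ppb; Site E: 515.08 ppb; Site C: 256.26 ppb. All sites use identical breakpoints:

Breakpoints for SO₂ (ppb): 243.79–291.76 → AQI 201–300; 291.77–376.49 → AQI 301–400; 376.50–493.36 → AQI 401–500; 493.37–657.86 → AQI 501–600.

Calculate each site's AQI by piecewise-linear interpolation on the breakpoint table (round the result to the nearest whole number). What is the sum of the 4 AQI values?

Site A: 400.36 ∈ [376.50, 493.36] ↔ index [401, 500].
401 + (400.36−376.50)·(500−401)/(493.36−376.50) = 401 + 23.86·99/116.86 ≈ 421.21, so AQI = 421.
Site M: 280.42 ∈ [243.79, 291.76] ↔ index [201, 300].
201 + (280.42−243.79)·(300−201)/(291.76−243.79) = 201 + 36.63·99/47.97 ≈ 276.60, so AQI = 277.
Site E: 515.08 lies in 493.37–657.86, so I_lo=501, I_hi=600, C_lo=493.37, C_hi=657.86.
(600−501)/(657.86−493.37) × (515.08−493.37) + 501 = 99/164.49 × 21.71 + 501 ≈ 514.07 → 514.
Site C: row 243.79–291.76 (AQI 201–300). (300−201)·(256.26−243.79)/(291.76−243.79) + 201 = 99·12.47/47.97 + 201 ≈ 226.74 → 227.
AQIs: Site A=421, Site M=277, Site E=514, Site C=227. Sum = 421 + 277 + 514 + 227 = 1439.

1439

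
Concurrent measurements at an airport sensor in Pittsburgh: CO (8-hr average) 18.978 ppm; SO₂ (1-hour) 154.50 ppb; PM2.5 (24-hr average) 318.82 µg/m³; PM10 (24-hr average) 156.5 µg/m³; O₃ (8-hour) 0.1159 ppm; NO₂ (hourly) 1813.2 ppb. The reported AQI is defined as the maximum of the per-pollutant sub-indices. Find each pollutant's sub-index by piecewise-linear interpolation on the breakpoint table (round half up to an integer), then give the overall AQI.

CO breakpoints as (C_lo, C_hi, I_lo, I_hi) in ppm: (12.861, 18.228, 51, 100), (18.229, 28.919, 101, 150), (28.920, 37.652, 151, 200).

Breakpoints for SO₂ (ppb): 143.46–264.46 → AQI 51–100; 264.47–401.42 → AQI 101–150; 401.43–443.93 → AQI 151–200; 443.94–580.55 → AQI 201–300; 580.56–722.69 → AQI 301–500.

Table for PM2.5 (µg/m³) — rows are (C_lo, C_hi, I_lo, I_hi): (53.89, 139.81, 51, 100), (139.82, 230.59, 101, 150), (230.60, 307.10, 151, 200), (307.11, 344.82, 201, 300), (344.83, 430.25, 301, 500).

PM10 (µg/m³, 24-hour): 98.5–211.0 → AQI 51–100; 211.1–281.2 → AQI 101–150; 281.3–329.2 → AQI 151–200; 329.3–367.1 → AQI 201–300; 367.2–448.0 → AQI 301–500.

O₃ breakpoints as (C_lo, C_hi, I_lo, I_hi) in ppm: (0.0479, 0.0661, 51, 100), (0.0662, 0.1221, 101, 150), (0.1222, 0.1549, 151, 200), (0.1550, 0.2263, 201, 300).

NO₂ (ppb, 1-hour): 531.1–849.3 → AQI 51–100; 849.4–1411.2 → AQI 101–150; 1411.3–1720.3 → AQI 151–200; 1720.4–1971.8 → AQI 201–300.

238

CO: 18.978 lies in 18.229–28.919, so I_lo=101, I_hi=150, C_lo=18.229, C_hi=28.919.
(150−101)/(28.919−18.229) × (18.978−18.229) + 101 = 49/10.690 × 0.749 + 101 ≈ 104.43 → 104.
SO₂: row 143.46–264.46 (AQI 51–100). (100−51)·(154.50−143.46)/(264.46−143.46) + 51 = 49·11.04/121.00 + 51 ≈ 55.47 → 55.
PM2.5: 318.82 lies in 307.11–344.82, so I_lo=201, I_hi=300, C_lo=307.11, C_hi=344.82.
(300−201)/(344.82−307.11) × (318.82−307.11) + 201 = 99/37.71 × 11.71 + 201 ≈ 231.74 → 232.
PM10: 156.5 ∈ [98.5, 211.0] ↔ index [51, 100].
51 + (156.5−98.5)·(100−51)/(211.0−98.5) = 51 + 58.0·49/112.5 ≈ 76.26, so AQI = 76.
O₃: 0.1159 lies in 0.0662–0.1221, so I_lo=101, I_hi=150, C_lo=0.0662, C_hi=0.1221.
(150−101)/(0.1221−0.0662) × (0.1159−0.0662) + 101 = 49/0.0559 × 0.0497 + 101 ≈ 144.57 → 145.
NO₂: row 1720.4–1971.8 (AQI 201–300). (300−201)·(1813.2−1720.4)/(1971.8−1720.4) + 201 = 99·92.8/251.4 + 201 ≈ 237.54 → 238.
Sub-indices: CO→104, SO₂→55, PM2.5→232, PM10→76, O₃→145, NO₂→238. Overall AQI = max = 238; dominant pollutant is NO₂.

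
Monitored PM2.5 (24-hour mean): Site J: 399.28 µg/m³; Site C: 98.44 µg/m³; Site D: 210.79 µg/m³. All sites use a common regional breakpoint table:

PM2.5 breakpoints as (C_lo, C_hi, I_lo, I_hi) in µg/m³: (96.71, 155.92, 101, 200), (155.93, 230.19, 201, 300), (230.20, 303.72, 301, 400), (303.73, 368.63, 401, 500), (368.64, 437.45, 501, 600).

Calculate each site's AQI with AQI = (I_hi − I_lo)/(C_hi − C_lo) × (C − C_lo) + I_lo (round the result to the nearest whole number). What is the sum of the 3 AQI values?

923

Site J 399.28: bracket 368.64–437.45 → index 501–600; slope 99/68.81, offset 30.64.
AQI = 501 + 99/68.81·30.64 ≈ 545.08 ⇒ 545.
Site C: row 96.71–155.92 (AQI 101–200). (200−101)·(98.44−96.71)/(155.92−96.71) + 101 = 99·1.73/59.21 + 101 ≈ 103.89 → 104.
Site D: row 155.93–230.19 (AQI 201–300). (300−201)·(210.79−155.93)/(230.19−155.93) + 201 = 99·54.86/74.26 + 201 ≈ 274.14 → 274.
AQIs: Site J=545, Site C=104, Site D=274. Sum = 545 + 104 + 274 = 923.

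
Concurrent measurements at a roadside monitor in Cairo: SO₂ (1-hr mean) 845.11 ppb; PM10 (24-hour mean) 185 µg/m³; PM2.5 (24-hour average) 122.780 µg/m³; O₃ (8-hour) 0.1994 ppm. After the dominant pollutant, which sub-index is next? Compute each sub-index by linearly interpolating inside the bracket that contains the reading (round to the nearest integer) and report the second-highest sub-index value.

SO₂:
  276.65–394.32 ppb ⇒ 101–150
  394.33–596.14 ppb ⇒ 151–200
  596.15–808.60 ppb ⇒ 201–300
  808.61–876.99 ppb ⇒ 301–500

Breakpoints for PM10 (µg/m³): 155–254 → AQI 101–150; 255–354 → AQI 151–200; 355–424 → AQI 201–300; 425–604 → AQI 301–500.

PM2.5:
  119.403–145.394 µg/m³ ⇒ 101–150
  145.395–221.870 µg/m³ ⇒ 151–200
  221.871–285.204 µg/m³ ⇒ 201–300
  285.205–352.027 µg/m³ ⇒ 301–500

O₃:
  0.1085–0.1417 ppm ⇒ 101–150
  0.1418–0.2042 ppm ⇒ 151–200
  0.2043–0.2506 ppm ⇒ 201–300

196

SO₂: 845.11 lies in 808.61–876.99, so I_lo=301, I_hi=500, C_lo=808.61, C_hi=876.99.
(500−301)/(876.99−808.61) × (845.11−808.61) + 301 = 199/68.38 × 36.50 + 301 ≈ 407.22 → 407.
PM10: 185 lies in 155–254, so I_lo=101, I_hi=150, C_lo=155, C_hi=254.
(150−101)/(254−155) × (185−155) + 101 = 49/99 × 30 + 101 ≈ 115.85 → 116.
PM2.5: 122.780 lies in 119.403–145.394, so I_lo=101, I_hi=150, C_lo=119.403, C_hi=145.394.
(150−101)/(145.394−119.403) × (122.780−119.403) + 101 = 49/25.991 × 3.377 + 101 ≈ 107.37 → 107.
O₃ 0.1994: bracket 0.1418–0.2042 → index 151–200; slope 49/0.0624, offset 0.0576.
AQI = 151 + 49/0.0624·0.0576 ≈ 196.23 ⇒ 196.
Sub-indices: SO₂→407, PM10→116, PM2.5→107, O₃→196. Ranked high→low: 407, 196, 116, 107. Second-highest sub-index = 196.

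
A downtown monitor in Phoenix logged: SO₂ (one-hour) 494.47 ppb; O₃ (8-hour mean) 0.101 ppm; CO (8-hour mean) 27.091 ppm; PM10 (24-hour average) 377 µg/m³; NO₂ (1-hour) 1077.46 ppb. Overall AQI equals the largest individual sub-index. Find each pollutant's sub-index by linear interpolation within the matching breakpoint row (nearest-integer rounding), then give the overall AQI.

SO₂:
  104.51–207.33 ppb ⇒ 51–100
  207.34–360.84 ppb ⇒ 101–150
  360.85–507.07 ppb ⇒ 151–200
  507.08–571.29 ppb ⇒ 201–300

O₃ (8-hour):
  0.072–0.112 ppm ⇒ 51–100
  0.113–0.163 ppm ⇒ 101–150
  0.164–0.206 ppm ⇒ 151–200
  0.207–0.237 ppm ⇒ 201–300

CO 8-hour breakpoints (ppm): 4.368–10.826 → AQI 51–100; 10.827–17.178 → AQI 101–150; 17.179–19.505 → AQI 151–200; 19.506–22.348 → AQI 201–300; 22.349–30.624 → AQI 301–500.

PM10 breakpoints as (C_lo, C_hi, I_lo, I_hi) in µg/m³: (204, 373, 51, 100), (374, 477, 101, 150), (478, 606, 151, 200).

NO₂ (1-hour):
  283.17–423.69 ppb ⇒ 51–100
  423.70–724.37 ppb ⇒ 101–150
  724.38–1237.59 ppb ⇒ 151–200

SO₂: 494.47 ∈ [360.85, 507.07] ↔ index [151, 200].
151 + (494.47−360.85)·(200−151)/(507.07−360.85) = 151 + 133.62·49/146.22 ≈ 195.78, so AQI = 196.
O₃: row 0.072–0.112 (AQI 51–100). (100−51)·(0.101−0.072)/(0.112−0.072) + 51 = 49·0.029/0.040 + 51 ≈ 86.53 → 87.
CO: 27.091 lies in 22.349–30.624, so I_lo=301, I_hi=500, C_lo=22.349, C_hi=30.624.
(500−301)/(30.624−22.349) × (27.091−22.349) + 301 = 199/8.275 × 4.742 + 301 ≈ 415.04 → 415.
PM10 377: bracket 374–477 → index 101–150; slope 49/103, offset 3.
AQI = 101 + 49/103·3 ≈ 102.43 ⇒ 102.
NO₂: row 724.38–1237.59 (AQI 151–200). (200−151)·(1077.46−724.38)/(1237.59−724.38) + 151 = 49·353.08/513.21 + 151 ≈ 184.71 → 185.
Sub-indices: SO₂→196, O₃→87, CO→415, PM10→102, NO₂→185. Overall AQI = max = 415; dominant pollutant is CO.
AQI 415: Hazardous.

415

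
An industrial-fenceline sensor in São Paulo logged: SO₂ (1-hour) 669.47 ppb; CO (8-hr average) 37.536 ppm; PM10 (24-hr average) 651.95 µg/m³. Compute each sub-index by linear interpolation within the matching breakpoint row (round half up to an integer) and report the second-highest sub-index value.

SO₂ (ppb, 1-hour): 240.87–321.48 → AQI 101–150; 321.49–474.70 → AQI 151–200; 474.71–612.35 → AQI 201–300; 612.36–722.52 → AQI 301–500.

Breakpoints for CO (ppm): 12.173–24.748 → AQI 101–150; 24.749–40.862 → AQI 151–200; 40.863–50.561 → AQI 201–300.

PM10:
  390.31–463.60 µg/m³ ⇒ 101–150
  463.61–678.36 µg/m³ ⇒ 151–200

SO₂ 669.47: bracket 612.36–722.52 → index 301–500; slope 199/110.16, offset 57.11.
AQI = 301 + 199/110.16·57.11 ≈ 404.17 ⇒ 404.
CO: 37.536 lies in 24.749–40.862, so I_lo=151, I_hi=200, C_lo=24.749, C_hi=40.862.
(200−151)/(40.862−24.749) × (37.536−24.749) + 151 = 49/16.113 × 12.787 + 151 ≈ 189.89 → 190.
PM10 651.95: bracket 463.61–678.36 → index 151–200; slope 49/214.75, offset 188.34.
AQI = 151 + 49/214.75·188.34 ≈ 193.97 ⇒ 194.
Sub-indices: SO₂→404, CO→190, PM10→194. Ranked high→low: 404, 194, 190. Second-highest sub-index = 194.

194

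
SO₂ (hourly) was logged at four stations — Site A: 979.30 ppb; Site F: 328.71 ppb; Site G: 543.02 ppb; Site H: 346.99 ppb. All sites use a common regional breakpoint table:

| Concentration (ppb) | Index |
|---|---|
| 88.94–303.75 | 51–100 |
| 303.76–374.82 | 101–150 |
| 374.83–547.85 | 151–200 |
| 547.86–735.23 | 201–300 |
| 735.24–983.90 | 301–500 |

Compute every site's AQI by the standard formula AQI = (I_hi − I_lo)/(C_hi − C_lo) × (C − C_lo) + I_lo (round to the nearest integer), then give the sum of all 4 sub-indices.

944

Site A: 979.30 lies in 735.24–983.90, so I_lo=301, I_hi=500, C_lo=735.24, C_hi=983.90.
(500−301)/(983.90−735.24) × (979.30−735.24) + 301 = 199/248.66 × 244.06 + 301 ≈ 496.32 → 496.
Site F: 328.71 lies in 303.76–374.82, so I_lo=101, I_hi=150, C_lo=303.76, C_hi=374.82.
(150−101)/(374.82−303.76) × (328.71−303.76) + 101 = 49/71.06 × 24.95 + 101 ≈ 118.20 → 118.
Site G: 543.02 lies in 374.83–547.85, so I_lo=151, I_hi=200, C_lo=374.83, C_hi=547.85.
(200−151)/(547.85−374.83) × (543.02−374.83) + 151 = 49/173.02 × 168.19 + 151 ≈ 198.63 → 199.
Site H: 346.99 lies in 303.76–374.82, so I_lo=101, I_hi=150, C_lo=303.76, C_hi=374.82.
(150−101)/(374.82−303.76) × (346.99−303.76) + 101 = 49/71.06 × 43.23 + 101 ≈ 130.81 → 131.
AQIs: Site A=496, Site F=118, Site G=199, Site H=131. Sum = 496 + 118 + 199 + 131 = 944.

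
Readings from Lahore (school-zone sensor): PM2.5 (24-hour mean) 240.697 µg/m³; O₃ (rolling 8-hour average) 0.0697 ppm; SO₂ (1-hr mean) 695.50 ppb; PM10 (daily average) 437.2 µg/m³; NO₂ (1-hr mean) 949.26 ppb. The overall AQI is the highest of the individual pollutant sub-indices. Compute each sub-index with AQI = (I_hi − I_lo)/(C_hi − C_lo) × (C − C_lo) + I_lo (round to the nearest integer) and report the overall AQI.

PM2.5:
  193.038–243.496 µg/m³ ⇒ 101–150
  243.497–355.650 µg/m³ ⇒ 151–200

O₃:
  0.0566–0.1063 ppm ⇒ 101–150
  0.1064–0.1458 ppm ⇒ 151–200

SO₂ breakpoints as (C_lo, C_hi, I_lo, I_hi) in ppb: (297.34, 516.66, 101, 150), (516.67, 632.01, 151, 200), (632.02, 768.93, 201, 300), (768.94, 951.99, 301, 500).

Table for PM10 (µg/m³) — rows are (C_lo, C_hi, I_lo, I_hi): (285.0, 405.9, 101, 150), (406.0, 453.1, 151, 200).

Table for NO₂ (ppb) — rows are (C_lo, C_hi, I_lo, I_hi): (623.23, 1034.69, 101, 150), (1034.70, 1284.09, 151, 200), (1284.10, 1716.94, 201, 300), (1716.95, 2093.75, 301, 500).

PM2.5: row 193.038–243.496 (AQI 101–150). (150−101)·(240.697−193.038)/(243.496−193.038) + 101 = 49·47.659/50.458 + 101 ≈ 147.28 → 147.
O₃: 0.0697 lies in 0.0566–0.1063, so I_lo=101, I_hi=150, C_lo=0.0566, C_hi=0.1063.
(150−101)/(0.1063−0.0566) × (0.0697−0.0566) + 101 = 49/0.0497 × 0.0131 + 101 ≈ 113.92 → 114.
SO₂: row 632.02–768.93 (AQI 201–300). (300−201)·(695.50−632.02)/(768.93−632.02) + 201 = 99·63.48/136.91 + 201 ≈ 246.90 → 247.
PM10: 437.2 lies in 406.0–453.1, so I_lo=151, I_hi=200, C_lo=406.0, C_hi=453.1.
(200−151)/(453.1−406.0) × (437.2−406.0) + 151 = 49/47.1 × 31.2 + 151 ≈ 183.46 → 183.
NO₂: 949.26 ∈ [623.23, 1034.69] ↔ index [101, 150].
101 + (949.26−623.23)·(150−101)/(1034.69−623.23) = 101 + 326.03·49/411.46 ≈ 139.83, so AQI = 140.
Sub-indices: PM2.5→147, O₃→114, SO₂→247, PM10→183, NO₂→140. Overall AQI = max = 247; dominant pollutant is SO₂.

247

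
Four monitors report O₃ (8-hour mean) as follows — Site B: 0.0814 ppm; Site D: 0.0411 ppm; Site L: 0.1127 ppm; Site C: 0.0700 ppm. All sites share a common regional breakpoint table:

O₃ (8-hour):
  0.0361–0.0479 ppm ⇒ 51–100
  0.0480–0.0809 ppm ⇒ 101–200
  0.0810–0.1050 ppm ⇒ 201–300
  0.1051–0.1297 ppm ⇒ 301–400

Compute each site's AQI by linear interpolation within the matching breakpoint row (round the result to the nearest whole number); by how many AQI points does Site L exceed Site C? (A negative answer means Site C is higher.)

165

Site B 0.0814: bracket 0.0810–0.1050 → index 201–300; slope 99/0.0240, offset 0.0004.
AQI = 201 + 99/0.0240·0.0004 ≈ 202.65 ⇒ 203.
Site D 0.0411: bracket 0.0361–0.0479 → index 51–100; slope 49/0.0118, offset 0.0050.
AQI = 51 + 49/0.0118·0.0050 ≈ 71.76 ⇒ 72.
Site L 0.1127: bracket 0.1051–0.1297 → index 301–400; slope 99/0.0246, offset 0.0076.
AQI = 301 + 99/0.0246·0.0076 ≈ 331.59 ⇒ 332.
Site C 0.0700: bracket 0.0480–0.0809 → index 101–200; slope 99/0.0329, offset 0.0220.
AQI = 101 + 99/0.0329·0.0220 ≈ 167.20 ⇒ 167.
AQIs: Site B=203, Site D=72, Site L=332, Site C=167. Site L (332) − Site C (167) = 165.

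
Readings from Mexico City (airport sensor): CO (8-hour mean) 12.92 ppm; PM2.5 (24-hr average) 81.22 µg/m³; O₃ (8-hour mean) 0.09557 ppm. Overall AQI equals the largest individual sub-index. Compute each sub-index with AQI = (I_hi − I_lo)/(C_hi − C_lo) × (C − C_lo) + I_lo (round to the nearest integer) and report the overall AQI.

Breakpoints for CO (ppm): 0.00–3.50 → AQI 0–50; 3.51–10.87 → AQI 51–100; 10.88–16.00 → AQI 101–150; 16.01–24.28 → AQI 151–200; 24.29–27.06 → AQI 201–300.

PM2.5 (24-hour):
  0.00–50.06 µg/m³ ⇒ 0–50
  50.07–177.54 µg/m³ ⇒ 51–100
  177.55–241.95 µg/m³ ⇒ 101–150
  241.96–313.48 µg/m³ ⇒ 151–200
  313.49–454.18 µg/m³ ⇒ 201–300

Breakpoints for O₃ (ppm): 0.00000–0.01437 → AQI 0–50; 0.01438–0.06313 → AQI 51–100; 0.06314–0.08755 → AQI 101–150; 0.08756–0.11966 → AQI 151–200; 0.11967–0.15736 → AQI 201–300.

CO 12.92: bracket 10.88–16.00 → index 101–150; slope 49/5.12, offset 2.04.
AQI = 101 + 49/5.12·2.04 ≈ 120.52 ⇒ 121.
PM2.5: 81.22 ∈ [50.07, 177.54] ↔ index [51, 100].
51 + (81.22−50.07)·(100−51)/(177.54−50.07) = 51 + 31.15·49/127.47 ≈ 62.97, so AQI = 63.
O₃ 0.09557: bracket 0.08756–0.11966 → index 151–200; slope 49/0.03210, offset 0.00801.
AQI = 151 + 49/0.03210·0.00801 ≈ 163.23 ⇒ 163.
Sub-indices: CO→121, PM2.5→63, O₃→163. Overall AQI = max = 163; dominant pollutant is O₃.

163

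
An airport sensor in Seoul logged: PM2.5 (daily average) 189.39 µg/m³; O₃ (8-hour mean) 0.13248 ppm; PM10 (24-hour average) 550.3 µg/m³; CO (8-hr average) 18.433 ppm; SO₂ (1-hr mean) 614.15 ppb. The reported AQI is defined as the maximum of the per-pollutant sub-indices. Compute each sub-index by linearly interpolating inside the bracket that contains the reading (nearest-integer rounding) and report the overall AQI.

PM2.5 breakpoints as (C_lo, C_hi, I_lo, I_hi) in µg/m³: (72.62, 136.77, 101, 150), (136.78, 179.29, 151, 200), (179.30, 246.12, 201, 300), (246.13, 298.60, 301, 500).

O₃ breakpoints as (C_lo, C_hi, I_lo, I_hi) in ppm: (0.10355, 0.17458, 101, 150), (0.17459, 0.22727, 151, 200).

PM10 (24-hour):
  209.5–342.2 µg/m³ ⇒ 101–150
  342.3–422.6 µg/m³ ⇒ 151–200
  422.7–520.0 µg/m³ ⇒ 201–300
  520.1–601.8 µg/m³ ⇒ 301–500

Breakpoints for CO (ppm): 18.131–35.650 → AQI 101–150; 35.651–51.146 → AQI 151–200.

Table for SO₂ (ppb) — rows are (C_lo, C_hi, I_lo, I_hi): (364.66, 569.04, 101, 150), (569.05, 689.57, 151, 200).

375

PM2.5: 189.39 ∈ [179.30, 246.12] ↔ index [201, 300].
201 + (189.39−179.30)·(300−201)/(246.12−179.30) = 201 + 10.09·99/66.82 ≈ 215.95, so AQI = 216.
O₃: 0.13248 ∈ [0.10355, 0.17458] ↔ index [101, 150].
101 + (0.13248−0.10355)·(150−101)/(0.17458−0.10355) = 101 + 0.02893·49/0.07103 ≈ 120.96, so AQI = 121.
PM10: 550.3 lies in 520.1–601.8, so I_lo=301, I_hi=500, C_lo=520.1, C_hi=601.8.
(500−301)/(601.8−520.1) × (550.3−520.1) + 301 = 199/81.7 × 30.2 + 301 ≈ 374.56 → 375.
CO: 18.433 ∈ [18.131, 35.650] ↔ index [101, 150].
101 + (18.433−18.131)·(150−101)/(35.650−18.131) = 101 + 0.302·49/17.519 ≈ 101.84, so AQI = 102.
SO₂: 614.15 ∈ [569.05, 689.57] ↔ index [151, 200].
151 + (614.15−569.05)·(200−151)/(689.57−569.05) = 151 + 45.10·49/120.52 ≈ 169.34, so AQI = 169.
Sub-indices: PM2.5→216, O₃→121, PM10→375, CO→102, SO₂→169. Overall AQI = max = 375; dominant pollutant is PM10.
AQI 375: Hazardous.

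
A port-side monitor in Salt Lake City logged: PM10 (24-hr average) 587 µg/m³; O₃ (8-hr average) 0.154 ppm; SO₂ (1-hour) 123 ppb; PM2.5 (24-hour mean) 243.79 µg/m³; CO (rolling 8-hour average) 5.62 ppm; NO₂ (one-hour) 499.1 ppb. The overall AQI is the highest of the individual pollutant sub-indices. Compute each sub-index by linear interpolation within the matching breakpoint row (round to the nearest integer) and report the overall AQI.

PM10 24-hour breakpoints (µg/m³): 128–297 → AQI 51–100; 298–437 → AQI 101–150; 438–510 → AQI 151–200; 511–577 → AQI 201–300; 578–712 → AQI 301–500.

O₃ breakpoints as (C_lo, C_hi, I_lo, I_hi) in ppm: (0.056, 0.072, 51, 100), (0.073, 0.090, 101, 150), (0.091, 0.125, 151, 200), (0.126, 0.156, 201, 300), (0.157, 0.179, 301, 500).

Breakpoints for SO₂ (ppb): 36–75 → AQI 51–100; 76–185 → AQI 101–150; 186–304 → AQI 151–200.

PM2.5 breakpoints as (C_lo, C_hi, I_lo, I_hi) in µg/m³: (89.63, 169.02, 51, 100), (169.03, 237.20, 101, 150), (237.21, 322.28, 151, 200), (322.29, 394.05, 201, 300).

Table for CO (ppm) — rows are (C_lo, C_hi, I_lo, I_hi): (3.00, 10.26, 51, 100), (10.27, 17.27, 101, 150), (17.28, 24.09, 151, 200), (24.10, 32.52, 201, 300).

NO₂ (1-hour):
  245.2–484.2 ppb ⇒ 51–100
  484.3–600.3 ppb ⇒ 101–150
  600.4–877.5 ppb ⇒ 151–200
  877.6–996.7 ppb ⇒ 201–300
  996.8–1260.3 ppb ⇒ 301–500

PM10: 587 lies in 578–712, so I_lo=301, I_hi=500, C_lo=578, C_hi=712.
(500−301)/(712−578) × (587−578) + 301 = 199/134 × 9 + 301 ≈ 314.37 → 314.
O₃: row 0.126–0.156 (AQI 201–300). (300−201)·(0.154−0.126)/(0.156−0.126) + 201 = 99·0.028/0.030 + 201 ≈ 293.40 → 293.
SO₂ 123: bracket 76–185 → index 101–150; slope 49/109, offset 47.
AQI = 101 + 49/109·47 ≈ 122.13 ⇒ 122.
PM2.5: row 237.21–322.28 (AQI 151–200). (200−151)·(243.79−237.21)/(322.28−237.21) + 151 = 49·6.58/85.07 + 151 ≈ 154.79 → 155.
CO: row 3.00–10.26 (AQI 51–100). (100−51)·(5.62−3.00)/(10.26−3.00) + 51 = 49·2.62/7.26 + 51 ≈ 68.68 → 69.
NO₂: 499.1 lies in 484.3–600.3, so I_lo=101, I_hi=150, C_lo=484.3, C_hi=600.3.
(150−101)/(600.3−484.3) × (499.1−484.3) + 101 = 49/116.0 × 14.8 + 101 ≈ 107.25 → 107.
Sub-indices: PM10→314, O₃→293, SO₂→122, PM2.5→155, CO→69, NO₂→107. Overall AQI = max = 314; dominant pollutant is PM10.

314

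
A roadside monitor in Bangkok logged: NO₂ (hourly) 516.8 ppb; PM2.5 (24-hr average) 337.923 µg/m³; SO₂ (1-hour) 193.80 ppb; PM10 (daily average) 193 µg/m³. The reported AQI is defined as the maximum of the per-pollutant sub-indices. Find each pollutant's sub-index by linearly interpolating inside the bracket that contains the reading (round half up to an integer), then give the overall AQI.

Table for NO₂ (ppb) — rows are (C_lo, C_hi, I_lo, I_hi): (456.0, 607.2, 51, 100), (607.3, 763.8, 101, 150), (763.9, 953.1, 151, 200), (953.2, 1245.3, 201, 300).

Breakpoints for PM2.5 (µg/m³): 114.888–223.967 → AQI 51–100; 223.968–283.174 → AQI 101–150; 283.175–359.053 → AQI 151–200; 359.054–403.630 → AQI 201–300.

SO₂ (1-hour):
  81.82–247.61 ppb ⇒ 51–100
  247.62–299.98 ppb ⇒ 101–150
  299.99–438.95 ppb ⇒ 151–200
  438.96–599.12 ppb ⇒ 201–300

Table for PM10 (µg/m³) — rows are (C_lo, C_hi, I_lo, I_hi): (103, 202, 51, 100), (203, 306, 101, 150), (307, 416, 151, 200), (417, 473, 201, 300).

NO₂ 516.8: bracket 456.0–607.2 → index 51–100; slope 49/151.2, offset 60.8.
AQI = 51 + 49/151.2·60.8 ≈ 70.70 ⇒ 71.
PM2.5: 337.923 lies in 283.175–359.053, so I_lo=151, I_hi=200, C_lo=283.175, C_hi=359.053.
(200−151)/(359.053−283.175) × (337.923−283.175) + 151 = 49/75.878 × 54.748 + 151 ≈ 186.35 → 186.
SO₂: 193.80 ∈ [81.82, 247.61] ↔ index [51, 100].
51 + (193.80−81.82)·(100−51)/(247.61−81.82) = 51 + 111.98·49/165.79 ≈ 84.10, so AQI = 84.
PM10: row 103–202 (AQI 51–100). (100−51)·(193−103)/(202−103) + 51 = 49·90/99 + 51 ≈ 95.55 → 96.
Sub-indices: NO₂→71, PM2.5→186, SO₂→84, PM10→96. Overall AQI = max = 186; dominant pollutant is PM2.5.

186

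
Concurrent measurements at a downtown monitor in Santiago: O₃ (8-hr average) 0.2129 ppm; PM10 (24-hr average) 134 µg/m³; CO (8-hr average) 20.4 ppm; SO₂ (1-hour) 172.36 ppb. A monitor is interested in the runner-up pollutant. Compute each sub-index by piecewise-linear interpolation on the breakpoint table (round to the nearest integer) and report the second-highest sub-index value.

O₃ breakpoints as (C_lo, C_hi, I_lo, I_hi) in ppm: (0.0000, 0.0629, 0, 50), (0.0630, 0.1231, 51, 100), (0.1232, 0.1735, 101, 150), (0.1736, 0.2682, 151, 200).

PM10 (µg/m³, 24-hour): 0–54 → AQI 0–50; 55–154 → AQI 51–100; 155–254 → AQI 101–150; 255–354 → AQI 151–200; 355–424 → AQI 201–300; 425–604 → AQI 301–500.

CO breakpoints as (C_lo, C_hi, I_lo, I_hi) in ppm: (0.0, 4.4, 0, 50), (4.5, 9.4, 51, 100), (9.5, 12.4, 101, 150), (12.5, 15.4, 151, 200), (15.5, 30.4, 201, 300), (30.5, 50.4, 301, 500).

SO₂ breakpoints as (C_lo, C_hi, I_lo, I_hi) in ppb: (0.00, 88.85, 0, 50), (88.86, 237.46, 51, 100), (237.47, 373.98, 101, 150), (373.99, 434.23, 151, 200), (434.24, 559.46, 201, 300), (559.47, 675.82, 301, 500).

O₃: row 0.1736–0.2682 (AQI 151–200). (200−151)·(0.2129−0.1736)/(0.2682−0.1736) + 151 = 49·0.0393/0.0946 + 151 ≈ 171.36 → 171.
PM10: 134 ∈ [55, 154] ↔ index [51, 100].
51 + (134−55)·(100−51)/(154−55) = 51 + 79·49/99 ≈ 90.10, so AQI = 90.
CO: 20.4 ∈ [15.5, 30.4] ↔ index [201, 300].
201 + (20.4−15.5)·(300−201)/(30.4−15.5) = 201 + 4.9·99/14.9 ≈ 233.56, so AQI = 234.
SO₂: row 88.86–237.46 (AQI 51–100). (100−51)·(172.36−88.86)/(237.46−88.86) + 51 = 49·83.50/148.60 + 51 ≈ 78.53 → 79.
Sub-indices: O₃→171, PM10→90, CO→234, SO₂→79. Ranked high→low: 234, 171, 90, 79. Second-highest sub-index = 171.

171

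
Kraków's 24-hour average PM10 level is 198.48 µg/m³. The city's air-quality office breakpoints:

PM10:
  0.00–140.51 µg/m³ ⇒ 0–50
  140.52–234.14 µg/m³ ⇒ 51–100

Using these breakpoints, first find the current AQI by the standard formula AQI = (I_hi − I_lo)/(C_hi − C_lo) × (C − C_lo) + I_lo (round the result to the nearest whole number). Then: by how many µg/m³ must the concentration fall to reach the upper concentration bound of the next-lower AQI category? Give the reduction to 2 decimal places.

57.97

PM10 198.48: bracket 140.52–234.14 → index 51–100; slope 49/93.62, offset 57.96.
AQI = 51 + 49/93.62·57.96 ≈ 81.34 ⇒ 81.
Current AQI 81 is in the Moderate range (51–100). The next-lower category tops out at AQI 50, whose upper concentration bound is 140.51 µg/m³.
Reduction needed = 198.48 − 140.51 = 57.97 µg/m³.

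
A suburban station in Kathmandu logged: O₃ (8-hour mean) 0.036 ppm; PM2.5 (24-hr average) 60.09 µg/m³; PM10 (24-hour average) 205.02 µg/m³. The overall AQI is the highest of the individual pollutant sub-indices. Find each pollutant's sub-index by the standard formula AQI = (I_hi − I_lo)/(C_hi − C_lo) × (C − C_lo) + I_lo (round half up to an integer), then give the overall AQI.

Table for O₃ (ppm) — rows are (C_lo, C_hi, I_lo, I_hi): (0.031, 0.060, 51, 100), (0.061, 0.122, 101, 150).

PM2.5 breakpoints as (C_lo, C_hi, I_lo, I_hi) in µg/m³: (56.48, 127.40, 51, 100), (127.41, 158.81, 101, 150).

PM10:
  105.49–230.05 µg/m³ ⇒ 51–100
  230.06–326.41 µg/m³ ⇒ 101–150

90

O₃: 0.036 lies in 0.031–0.060, so I_lo=51, I_hi=100, C_lo=0.031, C_hi=0.060.
(100−51)/(0.060−0.031) × (0.036−0.031) + 51 = 49/0.029 × 0.005 + 51 ≈ 59.45 → 59.
PM2.5: row 56.48–127.40 (AQI 51–100). (100−51)·(60.09−56.48)/(127.40−56.48) + 51 = 49·3.61/70.92 + 51 ≈ 53.49 → 53.
PM10: row 105.49–230.05 (AQI 51–100). (100−51)·(205.02−105.49)/(230.05−105.49) + 51 = 49·99.53/124.56 + 51 ≈ 90.15 → 90.
Sub-indices: O₃→59, PM2.5→53, PM10→90. Overall AQI = max = 90; dominant pollutant is PM10.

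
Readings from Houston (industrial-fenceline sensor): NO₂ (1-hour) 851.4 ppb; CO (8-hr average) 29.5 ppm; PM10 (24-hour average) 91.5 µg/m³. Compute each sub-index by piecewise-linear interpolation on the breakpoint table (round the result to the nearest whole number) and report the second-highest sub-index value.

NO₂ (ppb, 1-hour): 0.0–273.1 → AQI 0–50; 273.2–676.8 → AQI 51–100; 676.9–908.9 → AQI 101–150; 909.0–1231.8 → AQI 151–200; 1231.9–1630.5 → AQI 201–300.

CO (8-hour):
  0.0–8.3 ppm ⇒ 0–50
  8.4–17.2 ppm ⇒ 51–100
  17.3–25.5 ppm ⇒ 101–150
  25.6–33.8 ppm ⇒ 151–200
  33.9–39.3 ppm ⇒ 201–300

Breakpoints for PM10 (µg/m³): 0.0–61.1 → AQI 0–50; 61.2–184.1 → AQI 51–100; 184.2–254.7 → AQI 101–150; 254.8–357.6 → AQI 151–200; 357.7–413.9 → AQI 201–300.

NO₂: 851.4 lies in 676.9–908.9, so I_lo=101, I_hi=150, C_lo=676.9, C_hi=908.9.
(150−101)/(908.9−676.9) × (851.4−676.9) + 101 = 49/232.0 × 174.5 + 101 ≈ 137.86 → 138.
CO: 29.5 ∈ [25.6, 33.8] ↔ index [151, 200].
151 + (29.5−25.6)·(200−151)/(33.8−25.6) = 151 + 3.9·49/8.2 ≈ 174.30, so AQI = 174.
PM10: 91.5 ∈ [61.2, 184.1] ↔ index [51, 100].
51 + (91.5−61.2)·(100−51)/(184.1−61.2) = 51 + 30.3·49/122.9 ≈ 63.08, so AQI = 63.
Sub-indices: NO₂→138, CO→174, PM10→63. Ranked high→low: 174, 138, 63. Second-highest sub-index = 138.

138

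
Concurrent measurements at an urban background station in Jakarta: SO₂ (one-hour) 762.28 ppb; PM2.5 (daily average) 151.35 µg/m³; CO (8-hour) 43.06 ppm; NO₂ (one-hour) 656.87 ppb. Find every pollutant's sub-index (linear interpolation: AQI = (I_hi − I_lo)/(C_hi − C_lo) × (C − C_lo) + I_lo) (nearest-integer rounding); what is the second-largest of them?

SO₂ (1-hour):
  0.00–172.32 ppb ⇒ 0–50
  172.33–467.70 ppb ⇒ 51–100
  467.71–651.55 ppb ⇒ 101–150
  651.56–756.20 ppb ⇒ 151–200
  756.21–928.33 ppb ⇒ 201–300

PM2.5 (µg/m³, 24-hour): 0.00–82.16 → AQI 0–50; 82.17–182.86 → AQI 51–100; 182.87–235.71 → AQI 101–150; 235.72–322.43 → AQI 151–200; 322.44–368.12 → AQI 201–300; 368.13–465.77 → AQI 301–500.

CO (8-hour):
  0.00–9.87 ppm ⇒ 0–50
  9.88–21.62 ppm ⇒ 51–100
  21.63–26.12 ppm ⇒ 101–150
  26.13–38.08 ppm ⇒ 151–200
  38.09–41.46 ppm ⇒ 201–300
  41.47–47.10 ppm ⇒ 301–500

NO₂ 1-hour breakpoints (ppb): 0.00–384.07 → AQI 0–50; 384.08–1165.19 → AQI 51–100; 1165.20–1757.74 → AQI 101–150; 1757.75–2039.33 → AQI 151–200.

204

SO₂: row 756.21–928.33 (AQI 201–300). (300−201)·(762.28−756.21)/(928.33−756.21) + 201 = 99·6.07/172.12 + 201 ≈ 204.49 → 204.
PM2.5 151.35: bracket 82.17–182.86 → index 51–100; slope 49/100.69, offset 69.18.
AQI = 51 + 49/100.69·69.18 ≈ 84.67 ⇒ 85.
CO 43.06: bracket 41.47–47.10 → index 301–500; slope 199/5.63, offset 1.59.
AQI = 301 + 199/5.63·1.59 ≈ 357.20 ⇒ 357.
NO₂: 656.87 lies in 384.08–1165.19, so I_lo=51, I_hi=100, C_lo=384.08, C_hi=1165.19.
(100−51)/(1165.19−384.08) × (656.87−384.08) + 51 = 49/781.11 × 272.79 + 51 ≈ 68.11 → 68.
Sub-indices: SO₂→204, PM2.5→85, CO→357, NO₂→68. Ranked high→low: 357, 204, 85, 68. Second-highest sub-index = 204.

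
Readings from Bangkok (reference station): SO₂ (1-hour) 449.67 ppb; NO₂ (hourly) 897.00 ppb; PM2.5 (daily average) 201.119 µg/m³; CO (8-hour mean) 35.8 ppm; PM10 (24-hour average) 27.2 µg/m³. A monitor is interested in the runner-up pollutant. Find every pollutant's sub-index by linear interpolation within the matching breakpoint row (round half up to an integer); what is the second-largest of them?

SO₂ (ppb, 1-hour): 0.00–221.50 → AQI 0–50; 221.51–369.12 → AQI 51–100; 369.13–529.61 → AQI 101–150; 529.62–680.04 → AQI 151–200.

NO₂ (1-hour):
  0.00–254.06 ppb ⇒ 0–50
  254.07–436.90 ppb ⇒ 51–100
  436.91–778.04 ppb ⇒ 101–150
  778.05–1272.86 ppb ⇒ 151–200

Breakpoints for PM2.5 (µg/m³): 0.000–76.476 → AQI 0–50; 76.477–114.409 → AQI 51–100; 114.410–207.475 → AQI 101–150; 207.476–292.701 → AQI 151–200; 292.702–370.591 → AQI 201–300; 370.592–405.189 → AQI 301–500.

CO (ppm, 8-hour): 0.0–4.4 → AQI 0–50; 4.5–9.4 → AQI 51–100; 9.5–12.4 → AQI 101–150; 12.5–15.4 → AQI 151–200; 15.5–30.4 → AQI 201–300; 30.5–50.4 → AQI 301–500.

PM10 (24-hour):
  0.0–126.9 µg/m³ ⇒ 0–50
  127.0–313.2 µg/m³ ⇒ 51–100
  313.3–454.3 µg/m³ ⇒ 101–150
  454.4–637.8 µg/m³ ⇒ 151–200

SO₂: 449.67 ∈ [369.13, 529.61] ↔ index [101, 150].
101 + (449.67−369.13)·(150−101)/(529.61−369.13) = 101 + 80.54·49/160.48 ≈ 125.59, so AQI = 126.
NO₂: 897.00 ∈ [778.05, 1272.86] ↔ index [151, 200].
151 + (897.00−778.05)·(200−151)/(1272.86−778.05) = 151 + 118.95·49/494.81 ≈ 162.78, so AQI = 163.
PM2.5: row 114.410–207.475 (AQI 101–150). (150−101)·(201.119−114.410)/(207.475−114.410) + 101 = 49·86.709/93.065 + 101 ≈ 146.65 → 147.
CO: row 30.5–50.4 (AQI 301–500). (500−301)·(35.8−30.5)/(50.4−30.5) + 301 = 199·5.3/19.9 + 301 ≈ 354.00 → 354.
PM10: 27.2 lies in 0.0–126.9, so I_lo=0, I_hi=50, C_lo=0.0, C_hi=126.9.
(50−0)/(126.9−0.0) × (27.2−0.0) + 0 = 50/126.9 × 27.2 + 0 ≈ 10.72 → 11.
Sub-indices: SO₂→126, NO₂→163, PM2.5→147, CO→354, PM10→11. Ranked high→low: 354, 163, 147, 126, 11. Second-highest sub-index = 163.

163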